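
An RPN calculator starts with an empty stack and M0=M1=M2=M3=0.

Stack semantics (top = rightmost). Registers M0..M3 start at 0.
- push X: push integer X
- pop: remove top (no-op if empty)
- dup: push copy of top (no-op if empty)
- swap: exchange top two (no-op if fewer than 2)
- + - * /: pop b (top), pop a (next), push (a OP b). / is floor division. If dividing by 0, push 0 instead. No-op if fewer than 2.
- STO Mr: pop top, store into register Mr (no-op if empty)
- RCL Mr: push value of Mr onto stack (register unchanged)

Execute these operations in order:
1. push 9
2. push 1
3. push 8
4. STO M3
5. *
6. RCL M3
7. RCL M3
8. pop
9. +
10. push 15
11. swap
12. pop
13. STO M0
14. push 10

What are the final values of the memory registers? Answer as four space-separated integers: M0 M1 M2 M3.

After op 1 (push 9): stack=[9] mem=[0,0,0,0]
After op 2 (push 1): stack=[9,1] mem=[0,0,0,0]
After op 3 (push 8): stack=[9,1,8] mem=[0,0,0,0]
After op 4 (STO M3): stack=[9,1] mem=[0,0,0,8]
After op 5 (*): stack=[9] mem=[0,0,0,8]
After op 6 (RCL M3): stack=[9,8] mem=[0,0,0,8]
After op 7 (RCL M3): stack=[9,8,8] mem=[0,0,0,8]
After op 8 (pop): stack=[9,8] mem=[0,0,0,8]
After op 9 (+): stack=[17] mem=[0,0,0,8]
After op 10 (push 15): stack=[17,15] mem=[0,0,0,8]
After op 11 (swap): stack=[15,17] mem=[0,0,0,8]
After op 12 (pop): stack=[15] mem=[0,0,0,8]
After op 13 (STO M0): stack=[empty] mem=[15,0,0,8]
After op 14 (push 10): stack=[10] mem=[15,0,0,8]

Answer: 15 0 0 8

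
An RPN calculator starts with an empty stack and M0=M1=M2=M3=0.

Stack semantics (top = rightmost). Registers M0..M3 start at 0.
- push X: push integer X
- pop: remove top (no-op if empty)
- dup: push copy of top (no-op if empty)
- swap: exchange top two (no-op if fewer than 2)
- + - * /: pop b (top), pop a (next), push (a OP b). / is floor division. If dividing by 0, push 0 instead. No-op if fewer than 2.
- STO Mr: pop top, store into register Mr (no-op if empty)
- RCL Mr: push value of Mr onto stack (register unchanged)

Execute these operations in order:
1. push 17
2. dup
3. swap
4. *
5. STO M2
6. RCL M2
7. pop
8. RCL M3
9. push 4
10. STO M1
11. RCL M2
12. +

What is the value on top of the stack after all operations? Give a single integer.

After op 1 (push 17): stack=[17] mem=[0,0,0,0]
After op 2 (dup): stack=[17,17] mem=[0,0,0,0]
After op 3 (swap): stack=[17,17] mem=[0,0,0,0]
After op 4 (*): stack=[289] mem=[0,0,0,0]
After op 5 (STO M2): stack=[empty] mem=[0,0,289,0]
After op 6 (RCL M2): stack=[289] mem=[0,0,289,0]
After op 7 (pop): stack=[empty] mem=[0,0,289,0]
After op 8 (RCL M3): stack=[0] mem=[0,0,289,0]
After op 9 (push 4): stack=[0,4] mem=[0,0,289,0]
After op 10 (STO M1): stack=[0] mem=[0,4,289,0]
After op 11 (RCL M2): stack=[0,289] mem=[0,4,289,0]
After op 12 (+): stack=[289] mem=[0,4,289,0]

Answer: 289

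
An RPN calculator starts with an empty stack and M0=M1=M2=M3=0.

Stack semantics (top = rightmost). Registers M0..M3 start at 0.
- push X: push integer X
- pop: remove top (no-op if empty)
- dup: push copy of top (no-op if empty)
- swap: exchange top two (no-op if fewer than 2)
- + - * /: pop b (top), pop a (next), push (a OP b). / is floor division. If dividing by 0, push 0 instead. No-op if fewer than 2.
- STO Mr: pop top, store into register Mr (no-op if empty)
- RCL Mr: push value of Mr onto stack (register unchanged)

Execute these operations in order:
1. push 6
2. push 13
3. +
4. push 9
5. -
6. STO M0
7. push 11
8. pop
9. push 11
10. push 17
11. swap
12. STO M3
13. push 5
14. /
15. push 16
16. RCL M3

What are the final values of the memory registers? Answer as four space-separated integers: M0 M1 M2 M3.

Answer: 10 0 0 11

Derivation:
After op 1 (push 6): stack=[6] mem=[0,0,0,0]
After op 2 (push 13): stack=[6,13] mem=[0,0,0,0]
After op 3 (+): stack=[19] mem=[0,0,0,0]
After op 4 (push 9): stack=[19,9] mem=[0,0,0,0]
After op 5 (-): stack=[10] mem=[0,0,0,0]
After op 6 (STO M0): stack=[empty] mem=[10,0,0,0]
After op 7 (push 11): stack=[11] mem=[10,0,0,0]
After op 8 (pop): stack=[empty] mem=[10,0,0,0]
After op 9 (push 11): stack=[11] mem=[10,0,0,0]
After op 10 (push 17): stack=[11,17] mem=[10,0,0,0]
After op 11 (swap): stack=[17,11] mem=[10,0,0,0]
After op 12 (STO M3): stack=[17] mem=[10,0,0,11]
After op 13 (push 5): stack=[17,5] mem=[10,0,0,11]
After op 14 (/): stack=[3] mem=[10,0,0,11]
After op 15 (push 16): stack=[3,16] mem=[10,0,0,11]
After op 16 (RCL M3): stack=[3,16,11] mem=[10,0,0,11]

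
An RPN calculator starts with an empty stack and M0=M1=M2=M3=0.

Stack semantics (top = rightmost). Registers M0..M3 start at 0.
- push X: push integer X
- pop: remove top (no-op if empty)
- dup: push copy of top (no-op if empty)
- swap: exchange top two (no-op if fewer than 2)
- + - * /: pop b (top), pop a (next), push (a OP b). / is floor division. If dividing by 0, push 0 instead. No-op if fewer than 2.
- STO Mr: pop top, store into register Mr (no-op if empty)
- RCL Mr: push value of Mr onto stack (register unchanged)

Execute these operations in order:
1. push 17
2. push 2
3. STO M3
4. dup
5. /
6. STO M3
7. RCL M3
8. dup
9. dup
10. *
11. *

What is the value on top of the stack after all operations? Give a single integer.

Answer: 1

Derivation:
After op 1 (push 17): stack=[17] mem=[0,0,0,0]
After op 2 (push 2): stack=[17,2] mem=[0,0,0,0]
After op 3 (STO M3): stack=[17] mem=[0,0,0,2]
After op 4 (dup): stack=[17,17] mem=[0,0,0,2]
After op 5 (/): stack=[1] mem=[0,0,0,2]
After op 6 (STO M3): stack=[empty] mem=[0,0,0,1]
After op 7 (RCL M3): stack=[1] mem=[0,0,0,1]
After op 8 (dup): stack=[1,1] mem=[0,0,0,1]
After op 9 (dup): stack=[1,1,1] mem=[0,0,0,1]
After op 10 (*): stack=[1,1] mem=[0,0,0,1]
After op 11 (*): stack=[1] mem=[0,0,0,1]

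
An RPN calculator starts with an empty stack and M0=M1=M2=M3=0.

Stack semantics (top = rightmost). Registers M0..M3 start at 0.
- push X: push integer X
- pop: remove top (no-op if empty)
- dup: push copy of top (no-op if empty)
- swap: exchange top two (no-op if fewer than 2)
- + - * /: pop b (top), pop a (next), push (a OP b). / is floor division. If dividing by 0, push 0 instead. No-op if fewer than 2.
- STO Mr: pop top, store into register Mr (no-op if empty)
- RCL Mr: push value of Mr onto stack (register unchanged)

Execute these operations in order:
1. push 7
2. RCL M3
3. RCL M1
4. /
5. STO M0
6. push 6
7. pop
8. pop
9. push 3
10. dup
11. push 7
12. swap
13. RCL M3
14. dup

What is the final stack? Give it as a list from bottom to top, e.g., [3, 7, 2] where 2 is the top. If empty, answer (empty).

After op 1 (push 7): stack=[7] mem=[0,0,0,0]
After op 2 (RCL M3): stack=[7,0] mem=[0,0,0,0]
After op 3 (RCL M1): stack=[7,0,0] mem=[0,0,0,0]
After op 4 (/): stack=[7,0] mem=[0,0,0,0]
After op 5 (STO M0): stack=[7] mem=[0,0,0,0]
After op 6 (push 6): stack=[7,6] mem=[0,0,0,0]
After op 7 (pop): stack=[7] mem=[0,0,0,0]
After op 8 (pop): stack=[empty] mem=[0,0,0,0]
After op 9 (push 3): stack=[3] mem=[0,0,0,0]
After op 10 (dup): stack=[3,3] mem=[0,0,0,0]
After op 11 (push 7): stack=[3,3,7] mem=[0,0,0,0]
After op 12 (swap): stack=[3,7,3] mem=[0,0,0,0]
After op 13 (RCL M3): stack=[3,7,3,0] mem=[0,0,0,0]
After op 14 (dup): stack=[3,7,3,0,0] mem=[0,0,0,0]

Answer: [3, 7, 3, 0, 0]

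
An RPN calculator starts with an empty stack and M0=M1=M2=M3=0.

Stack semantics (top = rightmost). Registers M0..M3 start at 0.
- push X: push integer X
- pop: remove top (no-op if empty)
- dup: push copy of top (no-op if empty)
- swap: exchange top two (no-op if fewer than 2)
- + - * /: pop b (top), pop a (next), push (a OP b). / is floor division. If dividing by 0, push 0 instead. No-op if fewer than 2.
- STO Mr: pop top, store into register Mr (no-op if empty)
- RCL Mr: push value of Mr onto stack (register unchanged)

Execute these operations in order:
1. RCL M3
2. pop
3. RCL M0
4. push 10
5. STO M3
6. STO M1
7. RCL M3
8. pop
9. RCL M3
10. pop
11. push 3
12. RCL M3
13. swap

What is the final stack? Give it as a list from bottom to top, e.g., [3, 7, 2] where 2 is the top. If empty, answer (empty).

After op 1 (RCL M3): stack=[0] mem=[0,0,0,0]
After op 2 (pop): stack=[empty] mem=[0,0,0,0]
After op 3 (RCL M0): stack=[0] mem=[0,0,0,0]
After op 4 (push 10): stack=[0,10] mem=[0,0,0,0]
After op 5 (STO M3): stack=[0] mem=[0,0,0,10]
After op 6 (STO M1): stack=[empty] mem=[0,0,0,10]
After op 7 (RCL M3): stack=[10] mem=[0,0,0,10]
After op 8 (pop): stack=[empty] mem=[0,0,0,10]
After op 9 (RCL M3): stack=[10] mem=[0,0,0,10]
After op 10 (pop): stack=[empty] mem=[0,0,0,10]
After op 11 (push 3): stack=[3] mem=[0,0,0,10]
After op 12 (RCL M3): stack=[3,10] mem=[0,0,0,10]
After op 13 (swap): stack=[10,3] mem=[0,0,0,10]

Answer: [10, 3]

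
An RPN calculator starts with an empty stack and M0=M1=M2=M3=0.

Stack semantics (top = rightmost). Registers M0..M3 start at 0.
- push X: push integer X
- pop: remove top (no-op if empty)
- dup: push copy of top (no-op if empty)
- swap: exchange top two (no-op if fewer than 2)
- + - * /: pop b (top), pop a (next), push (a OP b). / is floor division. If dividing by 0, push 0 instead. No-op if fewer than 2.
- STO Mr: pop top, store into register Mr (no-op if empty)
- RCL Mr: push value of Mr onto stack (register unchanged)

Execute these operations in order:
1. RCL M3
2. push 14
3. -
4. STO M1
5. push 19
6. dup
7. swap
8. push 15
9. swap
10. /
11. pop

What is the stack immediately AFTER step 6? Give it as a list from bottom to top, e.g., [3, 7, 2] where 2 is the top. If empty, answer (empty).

After op 1 (RCL M3): stack=[0] mem=[0,0,0,0]
After op 2 (push 14): stack=[0,14] mem=[0,0,0,0]
After op 3 (-): stack=[-14] mem=[0,0,0,0]
After op 4 (STO M1): stack=[empty] mem=[0,-14,0,0]
After op 5 (push 19): stack=[19] mem=[0,-14,0,0]
After op 6 (dup): stack=[19,19] mem=[0,-14,0,0]

[19, 19]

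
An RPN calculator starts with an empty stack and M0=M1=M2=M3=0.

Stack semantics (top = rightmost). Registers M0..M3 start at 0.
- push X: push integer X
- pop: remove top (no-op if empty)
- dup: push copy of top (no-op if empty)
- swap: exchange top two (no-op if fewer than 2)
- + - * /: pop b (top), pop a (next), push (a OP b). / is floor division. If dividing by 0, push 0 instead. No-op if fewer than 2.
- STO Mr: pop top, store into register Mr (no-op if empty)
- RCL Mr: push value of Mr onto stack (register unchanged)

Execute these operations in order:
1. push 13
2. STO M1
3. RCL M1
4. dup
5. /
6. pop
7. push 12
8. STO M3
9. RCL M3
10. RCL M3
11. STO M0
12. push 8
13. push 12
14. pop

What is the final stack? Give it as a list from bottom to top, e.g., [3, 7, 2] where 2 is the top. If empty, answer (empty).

Answer: [12, 8]

Derivation:
After op 1 (push 13): stack=[13] mem=[0,0,0,0]
After op 2 (STO M1): stack=[empty] mem=[0,13,0,0]
After op 3 (RCL M1): stack=[13] mem=[0,13,0,0]
After op 4 (dup): stack=[13,13] mem=[0,13,0,0]
After op 5 (/): stack=[1] mem=[0,13,0,0]
After op 6 (pop): stack=[empty] mem=[0,13,0,0]
After op 7 (push 12): stack=[12] mem=[0,13,0,0]
After op 8 (STO M3): stack=[empty] mem=[0,13,0,12]
After op 9 (RCL M3): stack=[12] mem=[0,13,0,12]
After op 10 (RCL M3): stack=[12,12] mem=[0,13,0,12]
After op 11 (STO M0): stack=[12] mem=[12,13,0,12]
After op 12 (push 8): stack=[12,8] mem=[12,13,0,12]
After op 13 (push 12): stack=[12,8,12] mem=[12,13,0,12]
After op 14 (pop): stack=[12,8] mem=[12,13,0,12]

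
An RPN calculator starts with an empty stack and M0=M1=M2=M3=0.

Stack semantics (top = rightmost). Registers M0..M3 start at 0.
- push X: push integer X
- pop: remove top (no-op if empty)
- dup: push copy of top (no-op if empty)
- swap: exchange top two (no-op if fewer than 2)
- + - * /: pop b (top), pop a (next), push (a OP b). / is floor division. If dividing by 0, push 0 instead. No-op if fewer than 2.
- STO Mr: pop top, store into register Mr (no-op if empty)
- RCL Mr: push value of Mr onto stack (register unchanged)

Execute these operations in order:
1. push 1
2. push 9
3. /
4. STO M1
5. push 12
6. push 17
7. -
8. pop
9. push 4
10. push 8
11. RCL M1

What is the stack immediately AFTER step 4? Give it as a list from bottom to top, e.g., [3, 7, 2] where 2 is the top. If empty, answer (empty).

After op 1 (push 1): stack=[1] mem=[0,0,0,0]
After op 2 (push 9): stack=[1,9] mem=[0,0,0,0]
After op 3 (/): stack=[0] mem=[0,0,0,0]
After op 4 (STO M1): stack=[empty] mem=[0,0,0,0]

(empty)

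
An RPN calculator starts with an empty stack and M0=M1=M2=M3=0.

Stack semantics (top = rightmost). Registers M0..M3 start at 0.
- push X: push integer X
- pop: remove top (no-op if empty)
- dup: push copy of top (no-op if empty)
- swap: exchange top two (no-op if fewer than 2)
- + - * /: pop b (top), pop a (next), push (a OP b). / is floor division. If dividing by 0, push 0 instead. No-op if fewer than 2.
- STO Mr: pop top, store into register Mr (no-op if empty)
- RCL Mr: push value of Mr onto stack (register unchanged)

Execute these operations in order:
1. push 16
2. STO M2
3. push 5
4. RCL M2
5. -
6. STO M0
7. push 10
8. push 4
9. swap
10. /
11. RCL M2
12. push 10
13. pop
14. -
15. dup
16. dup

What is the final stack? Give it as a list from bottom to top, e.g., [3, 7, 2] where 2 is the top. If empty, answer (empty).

After op 1 (push 16): stack=[16] mem=[0,0,0,0]
After op 2 (STO M2): stack=[empty] mem=[0,0,16,0]
After op 3 (push 5): stack=[5] mem=[0,0,16,0]
After op 4 (RCL M2): stack=[5,16] mem=[0,0,16,0]
After op 5 (-): stack=[-11] mem=[0,0,16,0]
After op 6 (STO M0): stack=[empty] mem=[-11,0,16,0]
After op 7 (push 10): stack=[10] mem=[-11,0,16,0]
After op 8 (push 4): stack=[10,4] mem=[-11,0,16,0]
After op 9 (swap): stack=[4,10] mem=[-11,0,16,0]
After op 10 (/): stack=[0] mem=[-11,0,16,0]
After op 11 (RCL M2): stack=[0,16] mem=[-11,0,16,0]
After op 12 (push 10): stack=[0,16,10] mem=[-11,0,16,0]
After op 13 (pop): stack=[0,16] mem=[-11,0,16,0]
After op 14 (-): stack=[-16] mem=[-11,0,16,0]
After op 15 (dup): stack=[-16,-16] mem=[-11,0,16,0]
After op 16 (dup): stack=[-16,-16,-16] mem=[-11,0,16,0]

Answer: [-16, -16, -16]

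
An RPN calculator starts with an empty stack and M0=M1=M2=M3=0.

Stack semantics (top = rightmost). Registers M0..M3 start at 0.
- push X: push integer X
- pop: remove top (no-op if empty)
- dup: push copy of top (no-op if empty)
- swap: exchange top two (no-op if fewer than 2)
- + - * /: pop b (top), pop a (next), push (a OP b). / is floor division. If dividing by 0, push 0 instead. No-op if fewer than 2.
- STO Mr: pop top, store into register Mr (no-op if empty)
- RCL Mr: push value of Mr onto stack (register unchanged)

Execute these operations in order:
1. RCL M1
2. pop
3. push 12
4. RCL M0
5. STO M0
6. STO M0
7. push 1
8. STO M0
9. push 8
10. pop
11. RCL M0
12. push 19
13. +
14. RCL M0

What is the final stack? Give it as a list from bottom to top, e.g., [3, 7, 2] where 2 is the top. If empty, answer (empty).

Answer: [20, 1]

Derivation:
After op 1 (RCL M1): stack=[0] mem=[0,0,0,0]
After op 2 (pop): stack=[empty] mem=[0,0,0,0]
After op 3 (push 12): stack=[12] mem=[0,0,0,0]
After op 4 (RCL M0): stack=[12,0] mem=[0,0,0,0]
After op 5 (STO M0): stack=[12] mem=[0,0,0,0]
After op 6 (STO M0): stack=[empty] mem=[12,0,0,0]
After op 7 (push 1): stack=[1] mem=[12,0,0,0]
After op 8 (STO M0): stack=[empty] mem=[1,0,0,0]
After op 9 (push 8): stack=[8] mem=[1,0,0,0]
After op 10 (pop): stack=[empty] mem=[1,0,0,0]
After op 11 (RCL M0): stack=[1] mem=[1,0,0,0]
After op 12 (push 19): stack=[1,19] mem=[1,0,0,0]
After op 13 (+): stack=[20] mem=[1,0,0,0]
After op 14 (RCL M0): stack=[20,1] mem=[1,0,0,0]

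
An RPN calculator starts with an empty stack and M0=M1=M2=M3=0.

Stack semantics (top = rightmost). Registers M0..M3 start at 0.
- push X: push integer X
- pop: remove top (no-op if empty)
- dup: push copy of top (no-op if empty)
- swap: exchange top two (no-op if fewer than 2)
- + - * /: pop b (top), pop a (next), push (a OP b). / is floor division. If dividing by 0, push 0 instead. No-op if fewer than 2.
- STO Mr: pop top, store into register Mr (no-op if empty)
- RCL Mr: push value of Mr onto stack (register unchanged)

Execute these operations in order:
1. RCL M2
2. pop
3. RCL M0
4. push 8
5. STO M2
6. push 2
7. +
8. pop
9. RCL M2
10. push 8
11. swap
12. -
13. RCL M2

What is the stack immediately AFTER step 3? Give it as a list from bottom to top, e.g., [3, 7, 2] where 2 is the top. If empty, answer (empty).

After op 1 (RCL M2): stack=[0] mem=[0,0,0,0]
After op 2 (pop): stack=[empty] mem=[0,0,0,0]
After op 3 (RCL M0): stack=[0] mem=[0,0,0,0]

[0]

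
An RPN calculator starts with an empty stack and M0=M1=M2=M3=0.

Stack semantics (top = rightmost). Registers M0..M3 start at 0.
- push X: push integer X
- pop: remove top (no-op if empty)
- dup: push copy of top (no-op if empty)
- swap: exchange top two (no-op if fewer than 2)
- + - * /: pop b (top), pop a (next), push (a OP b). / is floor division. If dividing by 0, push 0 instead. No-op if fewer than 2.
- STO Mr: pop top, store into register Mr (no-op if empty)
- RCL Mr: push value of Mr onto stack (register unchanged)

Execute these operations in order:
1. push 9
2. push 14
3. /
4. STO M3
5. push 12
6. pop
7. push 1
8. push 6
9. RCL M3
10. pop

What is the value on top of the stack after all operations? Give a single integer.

After op 1 (push 9): stack=[9] mem=[0,0,0,0]
After op 2 (push 14): stack=[9,14] mem=[0,0,0,0]
After op 3 (/): stack=[0] mem=[0,0,0,0]
After op 4 (STO M3): stack=[empty] mem=[0,0,0,0]
After op 5 (push 12): stack=[12] mem=[0,0,0,0]
After op 6 (pop): stack=[empty] mem=[0,0,0,0]
After op 7 (push 1): stack=[1] mem=[0,0,0,0]
After op 8 (push 6): stack=[1,6] mem=[0,0,0,0]
After op 9 (RCL M3): stack=[1,6,0] mem=[0,0,0,0]
After op 10 (pop): stack=[1,6] mem=[0,0,0,0]

Answer: 6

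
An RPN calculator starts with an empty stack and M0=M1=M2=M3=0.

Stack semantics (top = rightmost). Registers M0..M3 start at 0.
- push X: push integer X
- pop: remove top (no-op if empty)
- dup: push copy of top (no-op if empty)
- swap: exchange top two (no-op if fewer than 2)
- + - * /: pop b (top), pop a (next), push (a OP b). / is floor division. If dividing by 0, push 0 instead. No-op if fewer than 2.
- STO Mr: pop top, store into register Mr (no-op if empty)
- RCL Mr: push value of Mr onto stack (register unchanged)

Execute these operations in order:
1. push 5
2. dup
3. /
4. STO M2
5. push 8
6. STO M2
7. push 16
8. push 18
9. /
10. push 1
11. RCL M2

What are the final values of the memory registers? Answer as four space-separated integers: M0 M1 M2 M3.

Answer: 0 0 8 0

Derivation:
After op 1 (push 5): stack=[5] mem=[0,0,0,0]
After op 2 (dup): stack=[5,5] mem=[0,0,0,0]
After op 3 (/): stack=[1] mem=[0,0,0,0]
After op 4 (STO M2): stack=[empty] mem=[0,0,1,0]
After op 5 (push 8): stack=[8] mem=[0,0,1,0]
After op 6 (STO M2): stack=[empty] mem=[0,0,8,0]
After op 7 (push 16): stack=[16] mem=[0,0,8,0]
After op 8 (push 18): stack=[16,18] mem=[0,0,8,0]
After op 9 (/): stack=[0] mem=[0,0,8,0]
After op 10 (push 1): stack=[0,1] mem=[0,0,8,0]
After op 11 (RCL M2): stack=[0,1,8] mem=[0,0,8,0]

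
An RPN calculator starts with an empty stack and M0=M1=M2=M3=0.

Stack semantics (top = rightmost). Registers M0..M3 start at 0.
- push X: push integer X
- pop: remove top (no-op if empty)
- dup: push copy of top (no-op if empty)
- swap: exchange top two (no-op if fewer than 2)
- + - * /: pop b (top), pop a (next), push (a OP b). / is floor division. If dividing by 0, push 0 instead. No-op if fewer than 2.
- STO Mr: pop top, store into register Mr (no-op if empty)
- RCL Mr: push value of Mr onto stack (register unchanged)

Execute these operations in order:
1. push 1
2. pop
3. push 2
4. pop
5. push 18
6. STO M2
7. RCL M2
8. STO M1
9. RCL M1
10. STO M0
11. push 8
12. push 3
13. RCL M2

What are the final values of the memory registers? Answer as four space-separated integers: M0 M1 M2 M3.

After op 1 (push 1): stack=[1] mem=[0,0,0,0]
After op 2 (pop): stack=[empty] mem=[0,0,0,0]
After op 3 (push 2): stack=[2] mem=[0,0,0,0]
After op 4 (pop): stack=[empty] mem=[0,0,0,0]
After op 5 (push 18): stack=[18] mem=[0,0,0,0]
After op 6 (STO M2): stack=[empty] mem=[0,0,18,0]
After op 7 (RCL M2): stack=[18] mem=[0,0,18,0]
After op 8 (STO M1): stack=[empty] mem=[0,18,18,0]
After op 9 (RCL M1): stack=[18] mem=[0,18,18,0]
After op 10 (STO M0): stack=[empty] mem=[18,18,18,0]
After op 11 (push 8): stack=[8] mem=[18,18,18,0]
After op 12 (push 3): stack=[8,3] mem=[18,18,18,0]
After op 13 (RCL M2): stack=[8,3,18] mem=[18,18,18,0]

Answer: 18 18 18 0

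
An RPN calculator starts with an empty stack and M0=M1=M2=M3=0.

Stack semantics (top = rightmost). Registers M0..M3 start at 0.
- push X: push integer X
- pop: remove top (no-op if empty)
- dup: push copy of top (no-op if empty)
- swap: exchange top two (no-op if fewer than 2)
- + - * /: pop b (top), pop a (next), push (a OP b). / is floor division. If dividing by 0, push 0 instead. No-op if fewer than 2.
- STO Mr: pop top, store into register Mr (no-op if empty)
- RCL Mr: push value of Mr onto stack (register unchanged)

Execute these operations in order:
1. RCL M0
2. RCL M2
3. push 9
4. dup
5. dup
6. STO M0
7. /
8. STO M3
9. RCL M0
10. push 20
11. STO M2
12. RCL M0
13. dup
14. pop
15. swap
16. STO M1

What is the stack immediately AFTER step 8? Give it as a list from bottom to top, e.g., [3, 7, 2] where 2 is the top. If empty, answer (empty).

After op 1 (RCL M0): stack=[0] mem=[0,0,0,0]
After op 2 (RCL M2): stack=[0,0] mem=[0,0,0,0]
After op 3 (push 9): stack=[0,0,9] mem=[0,0,0,0]
After op 4 (dup): stack=[0,0,9,9] mem=[0,0,0,0]
After op 5 (dup): stack=[0,0,9,9,9] mem=[0,0,0,0]
After op 6 (STO M0): stack=[0,0,9,9] mem=[9,0,0,0]
After op 7 (/): stack=[0,0,1] mem=[9,0,0,0]
After op 8 (STO M3): stack=[0,0] mem=[9,0,0,1]

[0, 0]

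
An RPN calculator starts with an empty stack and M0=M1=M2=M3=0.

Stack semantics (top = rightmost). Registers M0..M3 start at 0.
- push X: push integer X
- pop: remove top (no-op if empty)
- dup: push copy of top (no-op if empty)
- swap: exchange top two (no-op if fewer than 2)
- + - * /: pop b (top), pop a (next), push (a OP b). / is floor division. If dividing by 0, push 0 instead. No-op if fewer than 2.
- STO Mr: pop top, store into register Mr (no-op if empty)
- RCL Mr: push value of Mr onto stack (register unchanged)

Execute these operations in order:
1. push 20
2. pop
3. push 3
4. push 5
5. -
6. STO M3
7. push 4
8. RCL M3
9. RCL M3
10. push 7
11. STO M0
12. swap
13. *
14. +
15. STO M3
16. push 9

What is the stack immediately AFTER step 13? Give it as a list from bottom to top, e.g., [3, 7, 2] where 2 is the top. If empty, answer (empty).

After op 1 (push 20): stack=[20] mem=[0,0,0,0]
After op 2 (pop): stack=[empty] mem=[0,0,0,0]
After op 3 (push 3): stack=[3] mem=[0,0,0,0]
After op 4 (push 5): stack=[3,5] mem=[0,0,0,0]
After op 5 (-): stack=[-2] mem=[0,0,0,0]
After op 6 (STO M3): stack=[empty] mem=[0,0,0,-2]
After op 7 (push 4): stack=[4] mem=[0,0,0,-2]
After op 8 (RCL M3): stack=[4,-2] mem=[0,0,0,-2]
After op 9 (RCL M3): stack=[4,-2,-2] mem=[0,0,0,-2]
After op 10 (push 7): stack=[4,-2,-2,7] mem=[0,0,0,-2]
After op 11 (STO M0): stack=[4,-2,-2] mem=[7,0,0,-2]
After op 12 (swap): stack=[4,-2,-2] mem=[7,0,0,-2]
After op 13 (*): stack=[4,4] mem=[7,0,0,-2]

[4, 4]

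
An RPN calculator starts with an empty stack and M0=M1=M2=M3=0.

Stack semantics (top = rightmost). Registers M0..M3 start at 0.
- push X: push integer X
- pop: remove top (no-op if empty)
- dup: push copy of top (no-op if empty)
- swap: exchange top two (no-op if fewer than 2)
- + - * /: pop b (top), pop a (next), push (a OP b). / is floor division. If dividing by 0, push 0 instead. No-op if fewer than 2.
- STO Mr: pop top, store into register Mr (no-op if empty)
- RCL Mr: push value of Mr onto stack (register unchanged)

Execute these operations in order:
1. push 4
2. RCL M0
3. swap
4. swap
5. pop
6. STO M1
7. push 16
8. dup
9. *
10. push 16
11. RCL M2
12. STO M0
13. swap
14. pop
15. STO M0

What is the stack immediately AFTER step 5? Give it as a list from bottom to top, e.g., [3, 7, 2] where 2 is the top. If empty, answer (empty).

After op 1 (push 4): stack=[4] mem=[0,0,0,0]
After op 2 (RCL M0): stack=[4,0] mem=[0,0,0,0]
After op 3 (swap): stack=[0,4] mem=[0,0,0,0]
After op 4 (swap): stack=[4,0] mem=[0,0,0,0]
After op 5 (pop): stack=[4] mem=[0,0,0,0]

[4]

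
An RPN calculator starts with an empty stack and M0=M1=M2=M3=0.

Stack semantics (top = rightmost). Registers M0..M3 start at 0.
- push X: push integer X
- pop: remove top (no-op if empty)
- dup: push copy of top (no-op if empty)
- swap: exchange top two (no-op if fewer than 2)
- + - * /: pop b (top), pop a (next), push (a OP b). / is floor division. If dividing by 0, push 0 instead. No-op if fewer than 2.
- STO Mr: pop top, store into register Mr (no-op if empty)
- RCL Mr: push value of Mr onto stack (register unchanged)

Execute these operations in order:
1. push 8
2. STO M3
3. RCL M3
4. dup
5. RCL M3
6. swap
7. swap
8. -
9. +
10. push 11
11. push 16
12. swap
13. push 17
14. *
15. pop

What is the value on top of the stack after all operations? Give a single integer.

Answer: 16

Derivation:
After op 1 (push 8): stack=[8] mem=[0,0,0,0]
After op 2 (STO M3): stack=[empty] mem=[0,0,0,8]
After op 3 (RCL M3): stack=[8] mem=[0,0,0,8]
After op 4 (dup): stack=[8,8] mem=[0,0,0,8]
After op 5 (RCL M3): stack=[8,8,8] mem=[0,0,0,8]
After op 6 (swap): stack=[8,8,8] mem=[0,0,0,8]
After op 7 (swap): stack=[8,8,8] mem=[0,0,0,8]
After op 8 (-): stack=[8,0] mem=[0,0,0,8]
After op 9 (+): stack=[8] mem=[0,0,0,8]
After op 10 (push 11): stack=[8,11] mem=[0,0,0,8]
After op 11 (push 16): stack=[8,11,16] mem=[0,0,0,8]
After op 12 (swap): stack=[8,16,11] mem=[0,0,0,8]
After op 13 (push 17): stack=[8,16,11,17] mem=[0,0,0,8]
After op 14 (*): stack=[8,16,187] mem=[0,0,0,8]
After op 15 (pop): stack=[8,16] mem=[0,0,0,8]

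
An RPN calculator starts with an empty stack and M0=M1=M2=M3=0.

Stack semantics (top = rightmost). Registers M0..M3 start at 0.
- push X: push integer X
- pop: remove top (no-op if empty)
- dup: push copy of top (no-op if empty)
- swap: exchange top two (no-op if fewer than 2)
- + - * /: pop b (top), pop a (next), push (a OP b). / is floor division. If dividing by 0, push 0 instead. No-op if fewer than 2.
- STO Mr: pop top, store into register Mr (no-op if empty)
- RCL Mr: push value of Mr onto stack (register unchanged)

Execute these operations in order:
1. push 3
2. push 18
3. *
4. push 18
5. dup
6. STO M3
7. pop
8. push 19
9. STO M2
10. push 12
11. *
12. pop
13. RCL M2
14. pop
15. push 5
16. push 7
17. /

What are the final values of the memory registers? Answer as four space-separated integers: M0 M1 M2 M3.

After op 1 (push 3): stack=[3] mem=[0,0,0,0]
After op 2 (push 18): stack=[3,18] mem=[0,0,0,0]
After op 3 (*): stack=[54] mem=[0,0,0,0]
After op 4 (push 18): stack=[54,18] mem=[0,0,0,0]
After op 5 (dup): stack=[54,18,18] mem=[0,0,0,0]
After op 6 (STO M3): stack=[54,18] mem=[0,0,0,18]
After op 7 (pop): stack=[54] mem=[0,0,0,18]
After op 8 (push 19): stack=[54,19] mem=[0,0,0,18]
After op 9 (STO M2): stack=[54] mem=[0,0,19,18]
After op 10 (push 12): stack=[54,12] mem=[0,0,19,18]
After op 11 (*): stack=[648] mem=[0,0,19,18]
After op 12 (pop): stack=[empty] mem=[0,0,19,18]
After op 13 (RCL M2): stack=[19] mem=[0,0,19,18]
After op 14 (pop): stack=[empty] mem=[0,0,19,18]
After op 15 (push 5): stack=[5] mem=[0,0,19,18]
After op 16 (push 7): stack=[5,7] mem=[0,0,19,18]
After op 17 (/): stack=[0] mem=[0,0,19,18]

Answer: 0 0 19 18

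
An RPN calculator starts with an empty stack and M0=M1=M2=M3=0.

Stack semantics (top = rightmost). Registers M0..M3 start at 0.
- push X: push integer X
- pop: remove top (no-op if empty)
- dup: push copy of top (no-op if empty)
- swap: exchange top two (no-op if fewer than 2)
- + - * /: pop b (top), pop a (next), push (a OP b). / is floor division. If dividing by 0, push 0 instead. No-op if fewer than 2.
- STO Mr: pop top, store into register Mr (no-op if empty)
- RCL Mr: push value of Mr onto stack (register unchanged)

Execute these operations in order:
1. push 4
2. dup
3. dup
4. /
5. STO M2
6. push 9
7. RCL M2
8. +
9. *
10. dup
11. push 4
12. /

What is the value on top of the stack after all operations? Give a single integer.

After op 1 (push 4): stack=[4] mem=[0,0,0,0]
After op 2 (dup): stack=[4,4] mem=[0,0,0,0]
After op 3 (dup): stack=[4,4,4] mem=[0,0,0,0]
After op 4 (/): stack=[4,1] mem=[0,0,0,0]
After op 5 (STO M2): stack=[4] mem=[0,0,1,0]
After op 6 (push 9): stack=[4,9] mem=[0,0,1,0]
After op 7 (RCL M2): stack=[4,9,1] mem=[0,0,1,0]
After op 8 (+): stack=[4,10] mem=[0,0,1,0]
After op 9 (*): stack=[40] mem=[0,0,1,0]
After op 10 (dup): stack=[40,40] mem=[0,0,1,0]
After op 11 (push 4): stack=[40,40,4] mem=[0,0,1,0]
After op 12 (/): stack=[40,10] mem=[0,0,1,0]

Answer: 10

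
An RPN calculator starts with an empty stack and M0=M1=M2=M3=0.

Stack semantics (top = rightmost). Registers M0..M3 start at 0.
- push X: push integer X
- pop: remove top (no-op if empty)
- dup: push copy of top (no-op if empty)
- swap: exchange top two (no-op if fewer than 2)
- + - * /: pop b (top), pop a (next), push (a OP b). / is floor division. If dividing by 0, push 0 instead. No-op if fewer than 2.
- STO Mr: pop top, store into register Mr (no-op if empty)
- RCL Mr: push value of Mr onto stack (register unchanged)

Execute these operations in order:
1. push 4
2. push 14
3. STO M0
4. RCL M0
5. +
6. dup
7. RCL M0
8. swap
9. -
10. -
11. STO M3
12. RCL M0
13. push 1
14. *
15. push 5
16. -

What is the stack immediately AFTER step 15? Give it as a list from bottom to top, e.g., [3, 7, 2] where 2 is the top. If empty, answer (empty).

After op 1 (push 4): stack=[4] mem=[0,0,0,0]
After op 2 (push 14): stack=[4,14] mem=[0,0,0,0]
After op 3 (STO M0): stack=[4] mem=[14,0,0,0]
After op 4 (RCL M0): stack=[4,14] mem=[14,0,0,0]
After op 5 (+): stack=[18] mem=[14,0,0,0]
After op 6 (dup): stack=[18,18] mem=[14,0,0,0]
After op 7 (RCL M0): stack=[18,18,14] mem=[14,0,0,0]
After op 8 (swap): stack=[18,14,18] mem=[14,0,0,0]
After op 9 (-): stack=[18,-4] mem=[14,0,0,0]
After op 10 (-): stack=[22] mem=[14,0,0,0]
After op 11 (STO M3): stack=[empty] mem=[14,0,0,22]
After op 12 (RCL M0): stack=[14] mem=[14,0,0,22]
After op 13 (push 1): stack=[14,1] mem=[14,0,0,22]
After op 14 (*): stack=[14] mem=[14,0,0,22]
After op 15 (push 5): stack=[14,5] mem=[14,0,0,22]

[14, 5]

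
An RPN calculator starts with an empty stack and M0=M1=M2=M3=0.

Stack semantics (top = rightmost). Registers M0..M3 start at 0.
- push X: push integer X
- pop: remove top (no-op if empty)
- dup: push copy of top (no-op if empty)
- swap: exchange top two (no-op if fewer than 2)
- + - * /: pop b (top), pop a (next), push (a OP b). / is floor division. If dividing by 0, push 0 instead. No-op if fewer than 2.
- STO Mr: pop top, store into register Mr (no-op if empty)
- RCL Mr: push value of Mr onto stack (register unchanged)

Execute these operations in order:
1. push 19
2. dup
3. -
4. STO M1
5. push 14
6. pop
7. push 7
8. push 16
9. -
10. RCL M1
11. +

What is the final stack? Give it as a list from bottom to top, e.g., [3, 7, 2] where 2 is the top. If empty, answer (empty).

Answer: [-9]

Derivation:
After op 1 (push 19): stack=[19] mem=[0,0,0,0]
After op 2 (dup): stack=[19,19] mem=[0,0,0,0]
After op 3 (-): stack=[0] mem=[0,0,0,0]
After op 4 (STO M1): stack=[empty] mem=[0,0,0,0]
After op 5 (push 14): stack=[14] mem=[0,0,0,0]
After op 6 (pop): stack=[empty] mem=[0,0,0,0]
After op 7 (push 7): stack=[7] mem=[0,0,0,0]
After op 8 (push 16): stack=[7,16] mem=[0,0,0,0]
After op 9 (-): stack=[-9] mem=[0,0,0,0]
After op 10 (RCL M1): stack=[-9,0] mem=[0,0,0,0]
After op 11 (+): stack=[-9] mem=[0,0,0,0]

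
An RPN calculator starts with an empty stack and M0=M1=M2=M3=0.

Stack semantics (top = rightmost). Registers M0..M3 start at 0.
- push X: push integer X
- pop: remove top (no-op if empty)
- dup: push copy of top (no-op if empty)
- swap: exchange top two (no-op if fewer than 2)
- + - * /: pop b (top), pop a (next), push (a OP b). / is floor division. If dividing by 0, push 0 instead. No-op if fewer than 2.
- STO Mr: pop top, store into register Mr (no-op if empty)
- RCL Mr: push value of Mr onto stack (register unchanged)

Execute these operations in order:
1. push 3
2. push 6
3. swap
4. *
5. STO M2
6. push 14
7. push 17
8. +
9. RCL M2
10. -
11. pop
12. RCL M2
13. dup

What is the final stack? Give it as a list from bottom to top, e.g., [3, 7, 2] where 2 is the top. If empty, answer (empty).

After op 1 (push 3): stack=[3] mem=[0,0,0,0]
After op 2 (push 6): stack=[3,6] mem=[0,0,0,0]
After op 3 (swap): stack=[6,3] mem=[0,0,0,0]
After op 4 (*): stack=[18] mem=[0,0,0,0]
After op 5 (STO M2): stack=[empty] mem=[0,0,18,0]
After op 6 (push 14): stack=[14] mem=[0,0,18,0]
After op 7 (push 17): stack=[14,17] mem=[0,0,18,0]
After op 8 (+): stack=[31] mem=[0,0,18,0]
After op 9 (RCL M2): stack=[31,18] mem=[0,0,18,0]
After op 10 (-): stack=[13] mem=[0,0,18,0]
After op 11 (pop): stack=[empty] mem=[0,0,18,0]
After op 12 (RCL M2): stack=[18] mem=[0,0,18,0]
After op 13 (dup): stack=[18,18] mem=[0,0,18,0]

Answer: [18, 18]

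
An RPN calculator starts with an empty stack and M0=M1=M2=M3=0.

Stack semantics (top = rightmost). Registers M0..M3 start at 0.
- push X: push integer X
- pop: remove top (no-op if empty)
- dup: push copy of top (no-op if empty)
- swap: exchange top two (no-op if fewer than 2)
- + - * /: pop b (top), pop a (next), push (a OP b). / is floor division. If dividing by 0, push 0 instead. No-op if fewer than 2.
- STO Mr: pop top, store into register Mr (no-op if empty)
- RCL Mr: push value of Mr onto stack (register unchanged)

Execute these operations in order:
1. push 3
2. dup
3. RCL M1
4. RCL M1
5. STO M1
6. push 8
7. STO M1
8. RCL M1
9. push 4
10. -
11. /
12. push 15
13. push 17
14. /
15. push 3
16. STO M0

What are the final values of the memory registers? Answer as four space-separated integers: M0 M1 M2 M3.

After op 1 (push 3): stack=[3] mem=[0,0,0,0]
After op 2 (dup): stack=[3,3] mem=[0,0,0,0]
After op 3 (RCL M1): stack=[3,3,0] mem=[0,0,0,0]
After op 4 (RCL M1): stack=[3,3,0,0] mem=[0,0,0,0]
After op 5 (STO M1): stack=[3,3,0] mem=[0,0,0,0]
After op 6 (push 8): stack=[3,3,0,8] mem=[0,0,0,0]
After op 7 (STO M1): stack=[3,3,0] mem=[0,8,0,0]
After op 8 (RCL M1): stack=[3,3,0,8] mem=[0,8,0,0]
After op 9 (push 4): stack=[3,3,0,8,4] mem=[0,8,0,0]
After op 10 (-): stack=[3,3,0,4] mem=[0,8,0,0]
After op 11 (/): stack=[3,3,0] mem=[0,8,0,0]
After op 12 (push 15): stack=[3,3,0,15] mem=[0,8,0,0]
After op 13 (push 17): stack=[3,3,0,15,17] mem=[0,8,0,0]
After op 14 (/): stack=[3,3,0,0] mem=[0,8,0,0]
After op 15 (push 3): stack=[3,3,0,0,3] mem=[0,8,0,0]
After op 16 (STO M0): stack=[3,3,0,0] mem=[3,8,0,0]

Answer: 3 8 0 0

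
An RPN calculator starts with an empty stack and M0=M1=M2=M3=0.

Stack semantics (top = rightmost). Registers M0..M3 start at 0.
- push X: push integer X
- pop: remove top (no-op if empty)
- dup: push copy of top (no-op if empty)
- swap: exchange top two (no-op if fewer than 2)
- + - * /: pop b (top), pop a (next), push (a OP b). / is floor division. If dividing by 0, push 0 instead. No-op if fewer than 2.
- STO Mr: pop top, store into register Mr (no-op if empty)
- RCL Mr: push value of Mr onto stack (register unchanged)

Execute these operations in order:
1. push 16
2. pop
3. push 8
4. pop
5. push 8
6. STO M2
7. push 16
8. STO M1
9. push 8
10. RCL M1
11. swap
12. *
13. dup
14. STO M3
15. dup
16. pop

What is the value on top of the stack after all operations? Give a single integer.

Answer: 128

Derivation:
After op 1 (push 16): stack=[16] mem=[0,0,0,0]
After op 2 (pop): stack=[empty] mem=[0,0,0,0]
After op 3 (push 8): stack=[8] mem=[0,0,0,0]
After op 4 (pop): stack=[empty] mem=[0,0,0,0]
After op 5 (push 8): stack=[8] mem=[0,0,0,0]
After op 6 (STO M2): stack=[empty] mem=[0,0,8,0]
After op 7 (push 16): stack=[16] mem=[0,0,8,0]
After op 8 (STO M1): stack=[empty] mem=[0,16,8,0]
After op 9 (push 8): stack=[8] mem=[0,16,8,0]
After op 10 (RCL M1): stack=[8,16] mem=[0,16,8,0]
After op 11 (swap): stack=[16,8] mem=[0,16,8,0]
After op 12 (*): stack=[128] mem=[0,16,8,0]
After op 13 (dup): stack=[128,128] mem=[0,16,8,0]
After op 14 (STO M3): stack=[128] mem=[0,16,8,128]
After op 15 (dup): stack=[128,128] mem=[0,16,8,128]
After op 16 (pop): stack=[128] mem=[0,16,8,128]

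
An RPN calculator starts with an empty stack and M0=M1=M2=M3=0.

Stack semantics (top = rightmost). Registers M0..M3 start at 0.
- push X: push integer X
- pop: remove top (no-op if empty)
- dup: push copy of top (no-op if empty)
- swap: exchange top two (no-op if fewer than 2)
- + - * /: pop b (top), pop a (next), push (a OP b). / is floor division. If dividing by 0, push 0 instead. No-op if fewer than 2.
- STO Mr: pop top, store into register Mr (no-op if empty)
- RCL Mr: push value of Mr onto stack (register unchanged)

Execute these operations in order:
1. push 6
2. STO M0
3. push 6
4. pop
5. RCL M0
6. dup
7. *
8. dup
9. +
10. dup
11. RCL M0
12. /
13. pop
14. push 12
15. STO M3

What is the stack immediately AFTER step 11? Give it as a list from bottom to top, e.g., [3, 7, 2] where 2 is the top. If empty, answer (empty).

After op 1 (push 6): stack=[6] mem=[0,0,0,0]
After op 2 (STO M0): stack=[empty] mem=[6,0,0,0]
After op 3 (push 6): stack=[6] mem=[6,0,0,0]
After op 4 (pop): stack=[empty] mem=[6,0,0,0]
After op 5 (RCL M0): stack=[6] mem=[6,0,0,0]
After op 6 (dup): stack=[6,6] mem=[6,0,0,0]
After op 7 (*): stack=[36] mem=[6,0,0,0]
After op 8 (dup): stack=[36,36] mem=[6,0,0,0]
After op 9 (+): stack=[72] mem=[6,0,0,0]
After op 10 (dup): stack=[72,72] mem=[6,0,0,0]
After op 11 (RCL M0): stack=[72,72,6] mem=[6,0,0,0]

[72, 72, 6]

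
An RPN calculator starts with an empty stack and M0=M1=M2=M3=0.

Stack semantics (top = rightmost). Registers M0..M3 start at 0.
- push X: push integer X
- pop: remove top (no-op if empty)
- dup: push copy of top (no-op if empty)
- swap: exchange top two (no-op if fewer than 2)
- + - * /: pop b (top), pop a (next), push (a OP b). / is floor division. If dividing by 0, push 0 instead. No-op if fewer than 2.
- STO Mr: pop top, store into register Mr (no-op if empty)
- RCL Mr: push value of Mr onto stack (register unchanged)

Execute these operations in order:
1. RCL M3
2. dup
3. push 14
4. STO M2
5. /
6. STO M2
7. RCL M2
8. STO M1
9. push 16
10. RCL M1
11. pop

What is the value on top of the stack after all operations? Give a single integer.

After op 1 (RCL M3): stack=[0] mem=[0,0,0,0]
After op 2 (dup): stack=[0,0] mem=[0,0,0,0]
After op 3 (push 14): stack=[0,0,14] mem=[0,0,0,0]
After op 4 (STO M2): stack=[0,0] mem=[0,0,14,0]
After op 5 (/): stack=[0] mem=[0,0,14,0]
After op 6 (STO M2): stack=[empty] mem=[0,0,0,0]
After op 7 (RCL M2): stack=[0] mem=[0,0,0,0]
After op 8 (STO M1): stack=[empty] mem=[0,0,0,0]
After op 9 (push 16): stack=[16] mem=[0,0,0,0]
After op 10 (RCL M1): stack=[16,0] mem=[0,0,0,0]
After op 11 (pop): stack=[16] mem=[0,0,0,0]

Answer: 16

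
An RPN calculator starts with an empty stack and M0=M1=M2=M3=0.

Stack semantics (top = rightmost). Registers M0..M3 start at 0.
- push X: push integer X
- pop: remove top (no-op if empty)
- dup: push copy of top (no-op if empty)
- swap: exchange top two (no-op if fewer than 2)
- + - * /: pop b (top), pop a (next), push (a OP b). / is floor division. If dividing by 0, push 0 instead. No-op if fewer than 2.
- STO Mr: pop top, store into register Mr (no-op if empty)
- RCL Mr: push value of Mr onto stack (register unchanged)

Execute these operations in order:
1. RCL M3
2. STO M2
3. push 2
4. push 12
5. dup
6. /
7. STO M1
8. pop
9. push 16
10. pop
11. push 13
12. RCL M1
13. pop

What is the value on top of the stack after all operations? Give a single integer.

After op 1 (RCL M3): stack=[0] mem=[0,0,0,0]
After op 2 (STO M2): stack=[empty] mem=[0,0,0,0]
After op 3 (push 2): stack=[2] mem=[0,0,0,0]
After op 4 (push 12): stack=[2,12] mem=[0,0,0,0]
After op 5 (dup): stack=[2,12,12] mem=[0,0,0,0]
After op 6 (/): stack=[2,1] mem=[0,0,0,0]
After op 7 (STO M1): stack=[2] mem=[0,1,0,0]
After op 8 (pop): stack=[empty] mem=[0,1,0,0]
After op 9 (push 16): stack=[16] mem=[0,1,0,0]
After op 10 (pop): stack=[empty] mem=[0,1,0,0]
After op 11 (push 13): stack=[13] mem=[0,1,0,0]
After op 12 (RCL M1): stack=[13,1] mem=[0,1,0,0]
After op 13 (pop): stack=[13] mem=[0,1,0,0]

Answer: 13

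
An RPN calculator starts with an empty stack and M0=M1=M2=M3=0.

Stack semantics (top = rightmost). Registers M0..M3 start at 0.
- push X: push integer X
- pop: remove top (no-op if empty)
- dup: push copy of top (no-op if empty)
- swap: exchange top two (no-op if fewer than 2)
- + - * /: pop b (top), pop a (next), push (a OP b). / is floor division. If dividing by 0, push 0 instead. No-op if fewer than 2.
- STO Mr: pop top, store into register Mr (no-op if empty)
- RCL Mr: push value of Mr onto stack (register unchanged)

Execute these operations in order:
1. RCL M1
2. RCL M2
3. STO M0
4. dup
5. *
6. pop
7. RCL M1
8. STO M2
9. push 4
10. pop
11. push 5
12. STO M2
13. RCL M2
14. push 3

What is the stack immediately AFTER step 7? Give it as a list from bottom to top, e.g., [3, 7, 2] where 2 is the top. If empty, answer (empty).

After op 1 (RCL M1): stack=[0] mem=[0,0,0,0]
After op 2 (RCL M2): stack=[0,0] mem=[0,0,0,0]
After op 3 (STO M0): stack=[0] mem=[0,0,0,0]
After op 4 (dup): stack=[0,0] mem=[0,0,0,0]
After op 5 (*): stack=[0] mem=[0,0,0,0]
After op 6 (pop): stack=[empty] mem=[0,0,0,0]
After op 7 (RCL M1): stack=[0] mem=[0,0,0,0]

[0]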